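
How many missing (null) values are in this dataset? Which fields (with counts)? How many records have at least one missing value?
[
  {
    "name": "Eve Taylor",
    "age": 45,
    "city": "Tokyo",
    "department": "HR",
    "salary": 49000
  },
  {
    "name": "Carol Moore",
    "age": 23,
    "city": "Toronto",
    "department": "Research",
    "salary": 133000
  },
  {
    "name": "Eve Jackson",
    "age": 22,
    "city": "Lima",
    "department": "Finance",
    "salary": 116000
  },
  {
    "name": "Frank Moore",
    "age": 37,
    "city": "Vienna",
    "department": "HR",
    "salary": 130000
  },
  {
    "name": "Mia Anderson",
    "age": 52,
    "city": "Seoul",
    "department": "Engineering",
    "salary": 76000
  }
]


Checking for missing (null) values in 5 records:

  Eve Taylor: complete
  Carol Moore: complete
  Eve Jackson: complete
  Frank Moore: complete
  Mia Anderson: complete

Per field:
  name: 0 missing
  age: 0 missing
  city: 0 missing
  department: 0 missing
  salary: 0 missing

Total missing values: 0
Records with any missing: 0

0 missing values (none); 0 incomplete records


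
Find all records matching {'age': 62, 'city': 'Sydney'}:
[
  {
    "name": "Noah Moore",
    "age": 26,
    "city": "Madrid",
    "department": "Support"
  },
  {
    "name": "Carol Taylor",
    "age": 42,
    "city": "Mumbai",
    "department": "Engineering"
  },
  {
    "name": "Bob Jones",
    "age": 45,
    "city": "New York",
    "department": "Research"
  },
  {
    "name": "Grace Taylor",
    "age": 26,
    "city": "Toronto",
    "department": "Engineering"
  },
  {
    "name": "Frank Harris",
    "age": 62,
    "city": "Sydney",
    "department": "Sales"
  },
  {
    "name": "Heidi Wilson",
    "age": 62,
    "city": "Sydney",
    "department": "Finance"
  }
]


Search criteria: {'age': 62, 'city': 'Sydney'}

Checking 6 records:
  Noah Moore: {age: 26, city: Madrid}
  Carol Taylor: {age: 42, city: Mumbai}
  Bob Jones: {age: 45, city: New York}
  Grace Taylor: {age: 26, city: Toronto}
  Frank Harris: {age: 62, city: Sydney} <-- MATCH
  Heidi Wilson: {age: 62, city: Sydney} <-- MATCH

Matches: ["Frank Harris", "Heidi Wilson"]

["Frank Harris", "Heidi Wilson"]


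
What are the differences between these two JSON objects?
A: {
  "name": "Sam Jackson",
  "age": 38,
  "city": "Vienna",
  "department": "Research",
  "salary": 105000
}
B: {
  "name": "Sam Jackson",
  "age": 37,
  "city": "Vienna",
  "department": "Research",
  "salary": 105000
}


Comparing each field (in key order):
  name: same
  age: DIFFERENT
  city: same
  department: same
  salary: same
Differences:
  age: 38 -> 37

1 field(s) changed

1 change: age


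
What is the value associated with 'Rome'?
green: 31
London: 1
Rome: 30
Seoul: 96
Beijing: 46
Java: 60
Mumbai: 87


Looking up key 'Rome'
Value: 30

30


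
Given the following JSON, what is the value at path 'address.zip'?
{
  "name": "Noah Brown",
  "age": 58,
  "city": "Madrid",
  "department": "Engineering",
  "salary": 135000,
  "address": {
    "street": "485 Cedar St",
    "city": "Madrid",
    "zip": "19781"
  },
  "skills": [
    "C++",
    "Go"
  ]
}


Query: address.zip
Path: address -> zip
Value: 19781

19781


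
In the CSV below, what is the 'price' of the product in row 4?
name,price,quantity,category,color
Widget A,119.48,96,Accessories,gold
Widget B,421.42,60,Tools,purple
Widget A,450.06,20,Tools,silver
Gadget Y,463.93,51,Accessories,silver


Query: Row 4 ('Gadget Y'), column 'price'
Value: 463.93

463.93


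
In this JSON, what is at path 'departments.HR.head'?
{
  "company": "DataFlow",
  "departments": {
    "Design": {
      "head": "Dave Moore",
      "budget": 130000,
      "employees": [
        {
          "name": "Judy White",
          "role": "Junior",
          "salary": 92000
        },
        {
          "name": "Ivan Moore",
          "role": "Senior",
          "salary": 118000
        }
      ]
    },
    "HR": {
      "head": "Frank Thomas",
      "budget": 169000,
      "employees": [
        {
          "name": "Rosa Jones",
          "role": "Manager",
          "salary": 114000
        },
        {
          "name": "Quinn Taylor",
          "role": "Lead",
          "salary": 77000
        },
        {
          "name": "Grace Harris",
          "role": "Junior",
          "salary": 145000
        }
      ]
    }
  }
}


Path: departments.HR.head

Navigate:
  -> departments
  -> HR
  -> head = 'Frank Thomas'

Frank Thomas


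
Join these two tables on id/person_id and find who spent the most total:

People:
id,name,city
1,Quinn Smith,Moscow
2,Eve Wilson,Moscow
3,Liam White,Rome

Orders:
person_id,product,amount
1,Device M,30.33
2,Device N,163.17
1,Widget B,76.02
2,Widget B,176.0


Join on: people.id = orders.person_id

Joined rows:
  Quinn Smith (Moscow) bought Device M for $30.33
  Eve Wilson (Moscow) bought Device N for $163.17
  Quinn Smith (Moscow) bought Widget B for $76.02
  Eve Wilson (Moscow) bought Widget B for $176.0

Total per person:
  Eve Wilson: $339.17
  Quinn Smith: $106.35

Top spender: Eve Wilson ($339.17)

Eve Wilson ($339.17)


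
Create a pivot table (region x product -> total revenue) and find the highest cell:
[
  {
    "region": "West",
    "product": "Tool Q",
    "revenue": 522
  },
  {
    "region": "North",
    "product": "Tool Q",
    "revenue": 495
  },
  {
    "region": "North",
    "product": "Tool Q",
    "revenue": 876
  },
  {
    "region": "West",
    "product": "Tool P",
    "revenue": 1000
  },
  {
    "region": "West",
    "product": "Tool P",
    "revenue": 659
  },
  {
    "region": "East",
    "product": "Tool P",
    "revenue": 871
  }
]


Pivot: region (rows) x product (columns) -> total revenue

     Tool P        Tool Q      
East           871             0  
North            0          1371  
West          1659           522  

Highest: West / Tool P = $1659

West / Tool P = $1659


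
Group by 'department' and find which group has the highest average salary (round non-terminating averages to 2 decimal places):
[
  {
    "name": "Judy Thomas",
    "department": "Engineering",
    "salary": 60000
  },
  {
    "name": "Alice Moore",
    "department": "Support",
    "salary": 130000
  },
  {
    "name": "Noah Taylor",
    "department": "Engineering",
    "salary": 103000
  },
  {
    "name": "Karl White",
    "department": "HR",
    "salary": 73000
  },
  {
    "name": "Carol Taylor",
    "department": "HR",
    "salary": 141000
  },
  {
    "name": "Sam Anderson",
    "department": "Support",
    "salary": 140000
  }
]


Group by: department

Groups:
  Engineering: 2 people, avg salary = 163000/2 = $81500
  HR: 2 people, avg salary = 214000/2 = $107000
  Support: 2 people, avg salary = 270000/2 = $135000

Highest average salary: Support ($135000)

Support ($135000)


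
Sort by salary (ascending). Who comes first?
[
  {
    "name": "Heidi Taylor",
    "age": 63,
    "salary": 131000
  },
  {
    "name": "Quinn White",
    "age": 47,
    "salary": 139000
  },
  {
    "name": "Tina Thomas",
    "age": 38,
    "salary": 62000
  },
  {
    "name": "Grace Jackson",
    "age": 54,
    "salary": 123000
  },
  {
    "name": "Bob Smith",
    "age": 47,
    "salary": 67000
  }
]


Sort by: salary (ascending)

Sorted order:
  1. Tina Thomas (salary = 62000)
  2. Bob Smith (salary = 67000)
  3. Grace Jackson (salary = 123000)
  4. Heidi Taylor (salary = 131000)
  5. Quinn White (salary = 139000)

First: Tina Thomas

Tina Thomas


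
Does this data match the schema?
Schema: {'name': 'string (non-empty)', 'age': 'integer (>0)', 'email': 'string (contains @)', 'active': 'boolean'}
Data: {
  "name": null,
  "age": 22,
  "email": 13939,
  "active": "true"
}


Validating each field against schema:
  name: FAIL (null is not a string)
  age: OK (positive integer)
  email: FAIL (13939 is not a string)
  active: FAIL ("true" is not a boolean)

Result: INVALID (3 errors: name, email, active)

INVALID (3 errors: name, email, active)


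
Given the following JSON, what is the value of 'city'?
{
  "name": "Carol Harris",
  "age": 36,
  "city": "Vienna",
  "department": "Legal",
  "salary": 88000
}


Looking up field 'city'
Value: Vienna

Vienna


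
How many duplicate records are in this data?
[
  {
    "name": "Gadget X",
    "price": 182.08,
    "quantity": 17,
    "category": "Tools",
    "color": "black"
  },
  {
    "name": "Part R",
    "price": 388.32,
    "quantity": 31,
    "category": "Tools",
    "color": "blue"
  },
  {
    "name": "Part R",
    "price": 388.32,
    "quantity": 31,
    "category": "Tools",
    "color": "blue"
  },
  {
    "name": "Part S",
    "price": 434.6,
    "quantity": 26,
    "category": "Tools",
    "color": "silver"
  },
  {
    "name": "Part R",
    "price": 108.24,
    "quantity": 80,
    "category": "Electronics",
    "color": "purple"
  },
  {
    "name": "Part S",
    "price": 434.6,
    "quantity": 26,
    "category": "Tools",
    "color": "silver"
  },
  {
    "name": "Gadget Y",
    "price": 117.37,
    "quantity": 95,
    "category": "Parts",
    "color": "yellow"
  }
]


Checking 7 records for duplicates:

  Row 1: Gadget X ($182.08, qty 17)
  Row 2: Part R ($388.32, qty 31)
  Row 3: Part R ($388.32, qty 31) <-- DUPLICATE
  Row 4: Part S ($434.6, qty 26)
  Row 5: Part R ($108.24, qty 80)
  Row 6: Part S ($434.6, qty 26) <-- DUPLICATE
  Row 7: Gadget Y ($117.37, qty 95)

Duplicates found: 2
Unique records: 5

2 duplicates, 5 unique


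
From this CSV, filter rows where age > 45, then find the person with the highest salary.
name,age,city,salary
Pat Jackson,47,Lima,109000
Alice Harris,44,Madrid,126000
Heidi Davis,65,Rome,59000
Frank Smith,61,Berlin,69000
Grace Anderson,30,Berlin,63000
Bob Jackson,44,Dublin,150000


Filter: age > 45
Sort by: salary (descending)

Filtered records (3):
  Pat Jackson, age 47, salary $109000
  Frank Smith, age 61, salary $69000
  Heidi Davis, age 65, salary $59000

Highest salary: Pat Jackson ($109000)

Pat Jackson


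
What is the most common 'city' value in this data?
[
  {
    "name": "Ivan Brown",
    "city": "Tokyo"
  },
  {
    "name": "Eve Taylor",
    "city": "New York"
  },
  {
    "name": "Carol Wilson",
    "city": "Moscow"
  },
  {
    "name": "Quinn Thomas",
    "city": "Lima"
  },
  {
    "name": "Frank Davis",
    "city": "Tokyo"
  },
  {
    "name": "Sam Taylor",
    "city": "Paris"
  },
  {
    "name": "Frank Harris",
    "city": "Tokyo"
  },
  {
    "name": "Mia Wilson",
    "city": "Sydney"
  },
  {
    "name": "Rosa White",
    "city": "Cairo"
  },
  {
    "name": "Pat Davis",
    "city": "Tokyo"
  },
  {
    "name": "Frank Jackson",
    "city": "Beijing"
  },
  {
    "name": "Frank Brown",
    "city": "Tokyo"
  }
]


Counting 'city' values across 12 records:

  Tokyo: 5 #####
  New York: 1 #
  Moscow: 1 #
  Lima: 1 #
  Paris: 1 #
  Sydney: 1 #
  Cairo: 1 #
  Beijing: 1 #

Most common: Tokyo (5 times)

Tokyo (5 times)


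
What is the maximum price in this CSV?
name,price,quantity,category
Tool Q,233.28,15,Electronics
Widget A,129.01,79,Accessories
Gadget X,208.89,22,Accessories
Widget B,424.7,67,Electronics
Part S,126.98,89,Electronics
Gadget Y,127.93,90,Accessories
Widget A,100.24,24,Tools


Computing maximum price:
Values: [233.28, 129.01, 208.89, 424.7, 126.98, 127.93, 100.24]
Max = 424.7

424.7


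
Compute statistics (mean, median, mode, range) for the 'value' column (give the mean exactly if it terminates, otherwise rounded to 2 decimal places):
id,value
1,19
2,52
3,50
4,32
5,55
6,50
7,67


Data: [19, 52, 50, 32, 55, 50, 67]
Count: 7
Sum: 325
Mean: 325/7 ≈ 46.43 (rounded to 2 decimal places)
Sorted: [19, 32, 50, 50, 52, 55, 67]
Median: 50.0
Mode: 50 (2 times)
Range: 67 - 19 = 48
Min: 19, Max: 67

mean≈46.43, median=50.0, mode=50, range=48


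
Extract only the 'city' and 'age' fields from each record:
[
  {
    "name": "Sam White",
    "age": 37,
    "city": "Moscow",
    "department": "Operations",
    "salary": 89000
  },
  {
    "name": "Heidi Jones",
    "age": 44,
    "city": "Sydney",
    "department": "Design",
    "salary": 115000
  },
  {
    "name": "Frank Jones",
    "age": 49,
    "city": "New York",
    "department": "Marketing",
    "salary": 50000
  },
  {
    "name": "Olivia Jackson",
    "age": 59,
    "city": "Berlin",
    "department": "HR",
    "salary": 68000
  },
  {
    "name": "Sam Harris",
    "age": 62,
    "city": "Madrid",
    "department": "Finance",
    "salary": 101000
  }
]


Original: 5 records with fields: name, age, city, department, salary
Keep: ['city', 'age']
Drop: ['name', 'department', 'salary']
Result: 5 records, 2 fields each

[
  {
    "city": "Moscow",
    "age": 37
  },
  {
    "city": "Sydney",
    "age": 44
  },
  {
    "city": "New York",
    "age": 49
  },
  {
    "city": "Berlin",
    "age": 59
  },
  {
    "city": "Madrid",
    "age": 62
  }
]


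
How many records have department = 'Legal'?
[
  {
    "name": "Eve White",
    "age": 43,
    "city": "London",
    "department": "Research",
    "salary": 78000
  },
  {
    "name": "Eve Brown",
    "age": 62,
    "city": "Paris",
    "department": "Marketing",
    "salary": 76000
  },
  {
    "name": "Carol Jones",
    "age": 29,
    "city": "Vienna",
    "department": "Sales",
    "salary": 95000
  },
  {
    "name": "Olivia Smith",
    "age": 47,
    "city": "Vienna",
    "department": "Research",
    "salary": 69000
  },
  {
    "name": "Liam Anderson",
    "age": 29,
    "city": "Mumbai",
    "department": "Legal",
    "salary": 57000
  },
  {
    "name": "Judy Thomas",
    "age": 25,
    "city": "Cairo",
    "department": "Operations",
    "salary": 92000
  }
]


Data: 6 records
Condition: department = 'Legal'

Checking each record:
  Eve White: Research
  Eve Brown: Marketing
  Carol Jones: Sales
  Olivia Smith: Research
  Liam Anderson: Legal MATCH
  Judy Thomas: Operations

Count: 1

1


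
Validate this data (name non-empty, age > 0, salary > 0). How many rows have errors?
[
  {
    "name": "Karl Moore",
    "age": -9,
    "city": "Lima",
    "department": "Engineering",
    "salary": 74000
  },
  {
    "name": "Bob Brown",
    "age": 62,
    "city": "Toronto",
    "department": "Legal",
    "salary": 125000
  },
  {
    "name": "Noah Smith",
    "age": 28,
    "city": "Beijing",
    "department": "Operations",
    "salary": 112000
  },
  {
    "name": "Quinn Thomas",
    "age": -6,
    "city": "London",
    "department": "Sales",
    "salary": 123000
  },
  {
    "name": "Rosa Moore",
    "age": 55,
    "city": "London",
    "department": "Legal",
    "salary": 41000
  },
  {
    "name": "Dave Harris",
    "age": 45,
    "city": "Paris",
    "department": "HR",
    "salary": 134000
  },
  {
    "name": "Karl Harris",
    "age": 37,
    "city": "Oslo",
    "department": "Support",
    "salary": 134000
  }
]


Validating 7 records:
Rules: name non-empty, age > 0, salary > 0

  Row 1 (Karl Moore): negative age: -9
  Row 2 (Bob Brown): OK
  Row 3 (Noah Smith): OK
  Row 4 (Quinn Thomas): negative age: -6
  Row 5 (Rosa Moore): OK
  Row 6 (Dave Harris): OK
  Row 7 (Karl Harris): OK

Total errors: 2

2 errors


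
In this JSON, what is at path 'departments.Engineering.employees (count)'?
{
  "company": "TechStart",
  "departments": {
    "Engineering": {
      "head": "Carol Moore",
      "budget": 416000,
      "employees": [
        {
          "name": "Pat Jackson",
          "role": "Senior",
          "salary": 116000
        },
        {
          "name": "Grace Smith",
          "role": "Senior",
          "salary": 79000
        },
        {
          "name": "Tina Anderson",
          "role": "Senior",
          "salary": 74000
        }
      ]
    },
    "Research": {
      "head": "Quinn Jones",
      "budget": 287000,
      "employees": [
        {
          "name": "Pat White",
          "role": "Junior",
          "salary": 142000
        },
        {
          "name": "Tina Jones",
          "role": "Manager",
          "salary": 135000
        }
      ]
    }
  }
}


Path: departments.Engineering.employees (count)

Navigate:
  -> departments
  -> Engineering
  -> employees (array, length 3)

3


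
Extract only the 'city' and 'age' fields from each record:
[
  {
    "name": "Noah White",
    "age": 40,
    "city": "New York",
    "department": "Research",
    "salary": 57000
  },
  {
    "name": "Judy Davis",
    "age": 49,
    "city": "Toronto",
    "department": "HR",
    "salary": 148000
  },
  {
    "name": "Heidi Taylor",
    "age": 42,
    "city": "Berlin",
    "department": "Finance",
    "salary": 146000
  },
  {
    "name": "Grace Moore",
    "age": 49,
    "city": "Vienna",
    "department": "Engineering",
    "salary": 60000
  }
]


Original: 4 records with fields: name, age, city, department, salary
Keep: ['city', 'age']
Drop: ['name', 'department', 'salary']
Result: 4 records, 2 fields each

[
  {
    "city": "New York",
    "age": 40
  },
  {
    "city": "Toronto",
    "age": 49
  },
  {
    "city": "Berlin",
    "age": 42
  },
  {
    "city": "Vienna",
    "age": 49
  }
]


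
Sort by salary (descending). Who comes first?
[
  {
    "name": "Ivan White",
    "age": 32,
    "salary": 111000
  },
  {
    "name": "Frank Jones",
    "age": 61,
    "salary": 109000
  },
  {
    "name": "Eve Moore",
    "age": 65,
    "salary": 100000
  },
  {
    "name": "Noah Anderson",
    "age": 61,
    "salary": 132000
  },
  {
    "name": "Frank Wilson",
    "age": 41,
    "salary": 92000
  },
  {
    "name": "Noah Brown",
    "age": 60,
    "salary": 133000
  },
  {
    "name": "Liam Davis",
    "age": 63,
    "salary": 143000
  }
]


Sort by: salary (descending)

Sorted order:
  1. Liam Davis (salary = 143000)
  2. Noah Brown (salary = 133000)
  3. Noah Anderson (salary = 132000)
  4. Ivan White (salary = 111000)
  5. Frank Jones (salary = 109000)
  6. Eve Moore (salary = 100000)
  7. Frank Wilson (salary = 92000)

First: Liam Davis

Liam Davis


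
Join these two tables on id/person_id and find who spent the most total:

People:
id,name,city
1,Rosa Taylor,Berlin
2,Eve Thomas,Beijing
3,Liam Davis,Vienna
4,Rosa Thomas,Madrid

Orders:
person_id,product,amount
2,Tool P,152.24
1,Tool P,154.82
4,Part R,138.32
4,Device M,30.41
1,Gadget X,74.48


Join on: people.id = orders.person_id

Joined rows:
  Eve Thomas (Beijing) bought Tool P for $152.24
  Rosa Taylor (Berlin) bought Tool P for $154.82
  Rosa Thomas (Madrid) bought Part R for $138.32
  Rosa Thomas (Madrid) bought Device M for $30.41
  Rosa Taylor (Berlin) bought Gadget X for $74.48

Total per person:
  Rosa Taylor: $229.30
  Rosa Thomas: $168.73
  Eve Thomas: $152.24

Top spender: Rosa Taylor ($229.30)

Rosa Taylor ($229.30)


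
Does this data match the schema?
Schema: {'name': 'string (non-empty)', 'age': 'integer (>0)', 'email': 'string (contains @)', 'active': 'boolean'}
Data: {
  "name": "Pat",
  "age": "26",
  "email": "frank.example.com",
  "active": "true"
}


Validating each field against schema:
  name: OK (non-empty string)
  age: FAIL ("26" is not an integer)
  email: FAIL ("frank.example.com" does not contain @)
  active: FAIL ("true" is not a boolean)

Result: INVALID (3 errors: age, email, active)

INVALID (3 errors: age, email, active)


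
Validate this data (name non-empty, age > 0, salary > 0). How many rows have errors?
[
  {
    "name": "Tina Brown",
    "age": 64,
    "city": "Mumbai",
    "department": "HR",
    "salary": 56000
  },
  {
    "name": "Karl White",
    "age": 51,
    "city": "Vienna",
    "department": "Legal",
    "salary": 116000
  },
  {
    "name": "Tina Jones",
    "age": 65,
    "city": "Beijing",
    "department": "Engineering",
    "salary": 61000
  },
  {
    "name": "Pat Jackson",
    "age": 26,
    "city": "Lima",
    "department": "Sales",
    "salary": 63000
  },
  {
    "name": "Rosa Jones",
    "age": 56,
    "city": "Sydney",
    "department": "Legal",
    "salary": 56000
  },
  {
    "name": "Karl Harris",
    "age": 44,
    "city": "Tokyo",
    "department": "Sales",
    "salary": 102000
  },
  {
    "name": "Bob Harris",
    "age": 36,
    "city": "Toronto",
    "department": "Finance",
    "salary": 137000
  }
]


Validating 7 records:
Rules: name non-empty, age > 0, salary > 0

  Row 1 (Tina Brown): OK
  Row 2 (Karl White): OK
  Row 3 (Tina Jones): OK
  Row 4 (Pat Jackson): OK
  Row 5 (Rosa Jones): OK
  Row 6 (Karl Harris): OK
  Row 7 (Bob Harris): OK

Total errors: 0

0 errors


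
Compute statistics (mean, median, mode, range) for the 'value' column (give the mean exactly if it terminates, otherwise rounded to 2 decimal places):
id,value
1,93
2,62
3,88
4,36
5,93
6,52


Data: [93, 62, 88, 36, 93, 52]
Count: 6
Sum: 424
Mean: 424/6 ≈ 70.67 (rounded to 2 decimal places)
Sorted: [36, 52, 62, 88, 93, 93]
Median: 75.0
Mode: 93 (2 times)
Range: 93 - 36 = 57
Min: 36, Max: 93

mean≈70.67, median=75.0, mode=93, range=57


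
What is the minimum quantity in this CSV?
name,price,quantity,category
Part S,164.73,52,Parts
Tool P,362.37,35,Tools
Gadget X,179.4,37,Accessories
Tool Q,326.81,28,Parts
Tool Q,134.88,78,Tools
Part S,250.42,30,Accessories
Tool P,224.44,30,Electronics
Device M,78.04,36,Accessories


Computing minimum quantity:
Values: [52, 35, 37, 28, 78, 30, 30, 36]
Min = 28

28


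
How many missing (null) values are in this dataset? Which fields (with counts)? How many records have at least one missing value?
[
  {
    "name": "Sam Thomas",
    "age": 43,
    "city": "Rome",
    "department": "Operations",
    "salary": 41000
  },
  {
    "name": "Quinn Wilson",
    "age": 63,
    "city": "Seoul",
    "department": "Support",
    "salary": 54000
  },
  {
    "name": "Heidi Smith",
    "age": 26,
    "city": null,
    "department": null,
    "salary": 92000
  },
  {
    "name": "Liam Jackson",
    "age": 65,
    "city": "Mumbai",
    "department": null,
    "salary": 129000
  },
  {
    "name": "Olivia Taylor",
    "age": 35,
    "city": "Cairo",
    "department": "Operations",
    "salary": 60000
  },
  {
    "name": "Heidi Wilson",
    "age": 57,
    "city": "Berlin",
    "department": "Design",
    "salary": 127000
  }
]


Checking for missing (null) values in 6 records:

  Sam Thomas: complete
  Quinn Wilson: complete
  Heidi Smith: city, department
  Liam Jackson: department
  Olivia Taylor: complete
  Heidi Wilson: complete

Per field:
  name: 0 missing
  age: 0 missing
  city: 1 missing
  department: 2 missing
  salary: 0 missing

Total missing values: 3
Records with any missing: 2

3 missing values (city: 1, department: 2); 2 incomplete records


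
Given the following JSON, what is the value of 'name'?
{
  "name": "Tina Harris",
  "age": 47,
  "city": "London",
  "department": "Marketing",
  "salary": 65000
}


Looking up field 'name'
Value: Tina Harris

Tina Harris


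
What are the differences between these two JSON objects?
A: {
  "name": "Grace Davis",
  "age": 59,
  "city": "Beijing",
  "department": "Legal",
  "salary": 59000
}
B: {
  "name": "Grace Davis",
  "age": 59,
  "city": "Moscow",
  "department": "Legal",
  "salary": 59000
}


Comparing each field (in key order):
  name: same
  age: same
  city: DIFFERENT
  department: same
  salary: same
Differences:
  city: Beijing -> Moscow

1 field(s) changed

1 change: city


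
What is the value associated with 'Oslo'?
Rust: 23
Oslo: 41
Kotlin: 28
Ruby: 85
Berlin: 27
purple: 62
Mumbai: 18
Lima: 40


Looking up key 'Oslo'
Value: 41

41


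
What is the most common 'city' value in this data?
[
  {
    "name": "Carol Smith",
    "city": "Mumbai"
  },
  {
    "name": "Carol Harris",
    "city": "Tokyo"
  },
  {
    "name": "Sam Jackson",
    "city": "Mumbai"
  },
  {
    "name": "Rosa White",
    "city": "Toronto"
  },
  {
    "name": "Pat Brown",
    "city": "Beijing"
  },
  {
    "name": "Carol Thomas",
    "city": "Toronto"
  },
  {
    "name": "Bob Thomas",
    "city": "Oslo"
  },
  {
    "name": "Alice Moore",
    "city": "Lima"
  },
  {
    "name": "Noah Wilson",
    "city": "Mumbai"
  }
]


Counting 'city' values across 9 records:

  Mumbai: 3 ###
  Toronto: 2 ##
  Tokyo: 1 #
  Beijing: 1 #
  Oslo: 1 #
  Lima: 1 #

Most common: Mumbai (3 times)

Mumbai (3 times)


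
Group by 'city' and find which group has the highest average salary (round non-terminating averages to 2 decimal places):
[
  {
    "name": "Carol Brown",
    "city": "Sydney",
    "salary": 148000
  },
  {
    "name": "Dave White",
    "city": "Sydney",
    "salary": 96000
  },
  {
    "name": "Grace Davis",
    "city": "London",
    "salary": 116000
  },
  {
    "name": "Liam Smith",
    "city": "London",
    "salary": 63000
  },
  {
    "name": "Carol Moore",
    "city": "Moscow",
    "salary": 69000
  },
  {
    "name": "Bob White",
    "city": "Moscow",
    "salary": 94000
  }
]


Group by: city

Groups:
  London: 2 people, avg salary = 179000/2 = $89500
  Moscow: 2 people, avg salary = 163000/2 = $81500
  Sydney: 2 people, avg salary = 244000/2 = $122000

Highest average salary: Sydney ($122000)

Sydney ($122000)


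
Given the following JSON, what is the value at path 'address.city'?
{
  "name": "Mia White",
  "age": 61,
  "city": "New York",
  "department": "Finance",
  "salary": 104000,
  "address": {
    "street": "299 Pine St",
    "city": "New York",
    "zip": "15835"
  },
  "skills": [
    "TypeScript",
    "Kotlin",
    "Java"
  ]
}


Query: address.city
Path: address -> city
Value: New York

New York


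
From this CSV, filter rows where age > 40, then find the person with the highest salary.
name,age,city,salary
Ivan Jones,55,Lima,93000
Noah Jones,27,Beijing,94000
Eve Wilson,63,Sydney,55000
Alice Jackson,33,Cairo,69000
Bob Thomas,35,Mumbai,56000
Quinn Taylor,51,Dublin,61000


Filter: age > 40
Sort by: salary (descending)

Filtered records (3):
  Ivan Jones, age 55, salary $93000
  Quinn Taylor, age 51, salary $61000
  Eve Wilson, age 63, salary $55000

Highest salary: Ivan Jones ($93000)

Ivan Jones


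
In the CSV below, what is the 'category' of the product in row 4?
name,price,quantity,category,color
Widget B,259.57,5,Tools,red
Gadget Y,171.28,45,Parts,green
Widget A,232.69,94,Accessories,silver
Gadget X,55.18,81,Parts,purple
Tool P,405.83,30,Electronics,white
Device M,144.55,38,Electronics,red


Query: Row 4 ('Gadget X'), column 'category'
Value: Parts

Parts


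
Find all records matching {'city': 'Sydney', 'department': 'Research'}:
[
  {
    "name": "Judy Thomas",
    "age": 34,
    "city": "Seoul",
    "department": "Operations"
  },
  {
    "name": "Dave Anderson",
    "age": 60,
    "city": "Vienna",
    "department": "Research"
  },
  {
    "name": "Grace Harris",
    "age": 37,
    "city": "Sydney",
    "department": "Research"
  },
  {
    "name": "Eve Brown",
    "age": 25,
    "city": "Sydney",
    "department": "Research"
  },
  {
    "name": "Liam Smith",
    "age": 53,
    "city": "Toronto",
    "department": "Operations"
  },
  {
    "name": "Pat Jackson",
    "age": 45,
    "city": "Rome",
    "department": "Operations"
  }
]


Search criteria: {'city': 'Sydney', 'department': 'Research'}

Checking 6 records:
  Judy Thomas: {city: Seoul, department: Operations}
  Dave Anderson: {city: Vienna, department: Research}
  Grace Harris: {city: Sydney, department: Research} <-- MATCH
  Eve Brown: {city: Sydney, department: Research} <-- MATCH
  Liam Smith: {city: Toronto, department: Operations}
  Pat Jackson: {city: Rome, department: Operations}

Matches: ["Grace Harris", "Eve Brown"]

["Grace Harris", "Eve Brown"]


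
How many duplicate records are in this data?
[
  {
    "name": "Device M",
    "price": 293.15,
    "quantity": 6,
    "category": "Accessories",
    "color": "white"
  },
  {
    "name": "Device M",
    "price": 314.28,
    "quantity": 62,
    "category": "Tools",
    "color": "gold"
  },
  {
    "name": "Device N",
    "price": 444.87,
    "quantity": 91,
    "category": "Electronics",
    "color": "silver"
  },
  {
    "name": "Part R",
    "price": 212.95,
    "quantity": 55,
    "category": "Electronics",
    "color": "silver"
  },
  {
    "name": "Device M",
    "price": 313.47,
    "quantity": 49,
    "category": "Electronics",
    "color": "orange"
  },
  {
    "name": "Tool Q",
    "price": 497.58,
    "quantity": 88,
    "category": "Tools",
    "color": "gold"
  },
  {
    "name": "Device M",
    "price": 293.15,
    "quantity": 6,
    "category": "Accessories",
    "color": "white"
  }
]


Checking 7 records for duplicates:

  Row 1: Device M ($293.15, qty 6)
  Row 2: Device M ($314.28, qty 62)
  Row 3: Device N ($444.87, qty 91)
  Row 4: Part R ($212.95, qty 55)
  Row 5: Device M ($313.47, qty 49)
  Row 6: Tool Q ($497.58, qty 88)
  Row 7: Device M ($293.15, qty 6) <-- DUPLICATE

Duplicates found: 1
Unique records: 6

1 duplicates, 6 unique


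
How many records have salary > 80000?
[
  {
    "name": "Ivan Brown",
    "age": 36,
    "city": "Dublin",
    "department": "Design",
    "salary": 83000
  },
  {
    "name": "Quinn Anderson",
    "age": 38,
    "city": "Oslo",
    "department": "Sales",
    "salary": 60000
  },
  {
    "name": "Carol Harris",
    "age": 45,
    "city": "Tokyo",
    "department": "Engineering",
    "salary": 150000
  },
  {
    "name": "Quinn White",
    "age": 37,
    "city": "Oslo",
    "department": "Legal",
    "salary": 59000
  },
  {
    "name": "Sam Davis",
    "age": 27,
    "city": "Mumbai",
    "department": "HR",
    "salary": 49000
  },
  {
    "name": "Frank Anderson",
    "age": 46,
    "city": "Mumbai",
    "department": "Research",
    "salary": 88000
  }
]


Data: 6 records
Condition: salary > 80000

Checking each record:
  Ivan Brown: 83000 MATCH
  Quinn Anderson: 60000
  Carol Harris: 150000 MATCH
  Quinn White: 59000
  Sam Davis: 49000
  Frank Anderson: 88000 MATCH

Count: 3

3


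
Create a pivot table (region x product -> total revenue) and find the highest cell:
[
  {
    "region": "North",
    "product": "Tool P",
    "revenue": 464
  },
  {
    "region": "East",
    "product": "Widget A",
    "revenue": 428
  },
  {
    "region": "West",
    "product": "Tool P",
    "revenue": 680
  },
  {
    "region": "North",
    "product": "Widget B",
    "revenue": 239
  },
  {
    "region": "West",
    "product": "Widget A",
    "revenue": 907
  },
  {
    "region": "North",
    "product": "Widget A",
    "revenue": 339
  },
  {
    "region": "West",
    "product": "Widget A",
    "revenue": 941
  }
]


Pivot: region (rows) x product (columns) -> total revenue

     Tool P        Widget A      Widget B    
East             0           428             0  
North          464           339           239  
West           680          1848             0  

Highest: West / Widget A = $1848

West / Widget A = $1848


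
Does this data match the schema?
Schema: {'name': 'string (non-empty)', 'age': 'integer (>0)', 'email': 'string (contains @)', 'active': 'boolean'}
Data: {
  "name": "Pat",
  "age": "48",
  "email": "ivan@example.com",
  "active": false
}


Validating each field against schema:
  name: OK (non-empty string)
  age: FAIL ("48" is not an integer)
  email: OK (string with @)
  active: OK (boolean)

Result: INVALID (1 error: age)

INVALID (1 error: age)


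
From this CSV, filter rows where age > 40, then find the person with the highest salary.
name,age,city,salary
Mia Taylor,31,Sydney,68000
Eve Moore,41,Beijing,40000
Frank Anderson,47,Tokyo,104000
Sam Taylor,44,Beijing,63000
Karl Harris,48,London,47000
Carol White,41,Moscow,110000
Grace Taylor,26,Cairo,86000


Filter: age > 40
Sort by: salary (descending)

Filtered records (5):
  Carol White, age 41, salary $110000
  Frank Anderson, age 47, salary $104000
  Sam Taylor, age 44, salary $63000
  Karl Harris, age 48, salary $47000
  Eve Moore, age 41, salary $40000

Highest salary: Carol White ($110000)

Carol White


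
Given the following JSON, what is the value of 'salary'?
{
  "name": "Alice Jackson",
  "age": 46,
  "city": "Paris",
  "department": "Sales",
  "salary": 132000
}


Looking up field 'salary'
Value: 132000

132000


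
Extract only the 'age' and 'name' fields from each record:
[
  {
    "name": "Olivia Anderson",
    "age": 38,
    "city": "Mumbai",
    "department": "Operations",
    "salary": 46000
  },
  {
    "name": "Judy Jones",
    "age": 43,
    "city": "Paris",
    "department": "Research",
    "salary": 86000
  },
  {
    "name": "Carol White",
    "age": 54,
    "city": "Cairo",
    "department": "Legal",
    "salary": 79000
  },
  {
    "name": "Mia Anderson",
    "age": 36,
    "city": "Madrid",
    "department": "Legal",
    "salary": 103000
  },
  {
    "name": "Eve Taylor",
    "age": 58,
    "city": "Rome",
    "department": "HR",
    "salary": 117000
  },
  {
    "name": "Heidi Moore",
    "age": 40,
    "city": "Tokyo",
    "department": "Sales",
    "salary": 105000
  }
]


Original: 6 records with fields: name, age, city, department, salary
Keep: ['age', 'name']
Drop: ['city', 'department', 'salary']
Result: 6 records, 2 fields each

[
  {
    "age": 38,
    "name": "Olivia Anderson"
  },
  {
    "age": 43,
    "name": "Judy Jones"
  },
  {
    "age": 54,
    "name": "Carol White"
  },
  {
    "age": 36,
    "name": "Mia Anderson"
  },
  {
    "age": 58,
    "name": "Eve Taylor"
  },
  {
    "age": 40,
    "name": "Heidi Moore"
  }
]


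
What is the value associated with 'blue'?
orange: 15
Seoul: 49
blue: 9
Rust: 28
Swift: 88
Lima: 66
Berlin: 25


Looking up key 'blue'
Value: 9

9


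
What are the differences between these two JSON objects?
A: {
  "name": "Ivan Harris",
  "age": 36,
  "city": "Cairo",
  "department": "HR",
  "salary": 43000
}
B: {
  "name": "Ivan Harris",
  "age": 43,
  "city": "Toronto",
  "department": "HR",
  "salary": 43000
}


Comparing each field (in key order):
  name: same
  age: DIFFERENT
  city: DIFFERENT
  department: same
  salary: same
Differences:
  age: 36 -> 43
  city: Cairo -> Toronto

2 field(s) changed

2 changes: age, city


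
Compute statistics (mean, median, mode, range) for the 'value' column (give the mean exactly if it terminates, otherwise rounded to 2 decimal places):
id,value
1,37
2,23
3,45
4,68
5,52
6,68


Data: [37, 23, 45, 68, 52, 68]
Count: 6
Sum: 293
Mean: 293/6 ≈ 48.83 (rounded to 2 decimal places)
Sorted: [23, 37, 45, 52, 68, 68]
Median: 48.5
Mode: 68 (2 times)
Range: 68 - 23 = 45
Min: 23, Max: 68

mean≈48.83, median=48.5, mode=68, range=45


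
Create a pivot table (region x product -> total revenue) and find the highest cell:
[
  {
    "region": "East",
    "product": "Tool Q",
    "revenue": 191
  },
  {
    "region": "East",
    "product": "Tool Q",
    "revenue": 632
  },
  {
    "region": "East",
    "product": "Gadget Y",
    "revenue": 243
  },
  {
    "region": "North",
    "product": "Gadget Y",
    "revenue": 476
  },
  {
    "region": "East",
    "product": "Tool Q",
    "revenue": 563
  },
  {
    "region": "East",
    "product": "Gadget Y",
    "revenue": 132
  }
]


Pivot: region (rows) x product (columns) -> total revenue

     Gadget Y      Tool Q      
East           375          1386  
North          476             0  

Highest: East / Tool Q = $1386

East / Tool Q = $1386


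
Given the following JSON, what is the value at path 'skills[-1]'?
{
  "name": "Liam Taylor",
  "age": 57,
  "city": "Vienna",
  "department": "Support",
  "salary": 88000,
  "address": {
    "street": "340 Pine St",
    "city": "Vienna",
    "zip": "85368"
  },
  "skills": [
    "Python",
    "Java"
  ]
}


Query: skills[-1]
Path: skills -> last element
Value: Java

Java


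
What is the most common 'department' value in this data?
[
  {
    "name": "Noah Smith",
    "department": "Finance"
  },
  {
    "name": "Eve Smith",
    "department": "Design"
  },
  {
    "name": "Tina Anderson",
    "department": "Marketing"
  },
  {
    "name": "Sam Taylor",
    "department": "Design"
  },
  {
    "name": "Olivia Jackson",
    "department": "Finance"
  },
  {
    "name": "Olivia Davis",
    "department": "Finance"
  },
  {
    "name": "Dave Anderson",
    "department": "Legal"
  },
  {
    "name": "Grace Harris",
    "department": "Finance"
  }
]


Counting 'department' values across 8 records:

  Finance: 4 ####
  Design: 2 ##
  Marketing: 1 #
  Legal: 1 #

Most common: Finance (4 times)

Finance (4 times)


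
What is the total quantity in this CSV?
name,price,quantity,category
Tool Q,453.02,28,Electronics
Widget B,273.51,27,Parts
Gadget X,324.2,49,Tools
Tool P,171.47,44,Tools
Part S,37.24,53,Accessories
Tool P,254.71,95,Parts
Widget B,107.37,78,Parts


Computing total quantity:
Values: [28, 27, 49, 44, 53, 95, 78]
Sum = 374

374


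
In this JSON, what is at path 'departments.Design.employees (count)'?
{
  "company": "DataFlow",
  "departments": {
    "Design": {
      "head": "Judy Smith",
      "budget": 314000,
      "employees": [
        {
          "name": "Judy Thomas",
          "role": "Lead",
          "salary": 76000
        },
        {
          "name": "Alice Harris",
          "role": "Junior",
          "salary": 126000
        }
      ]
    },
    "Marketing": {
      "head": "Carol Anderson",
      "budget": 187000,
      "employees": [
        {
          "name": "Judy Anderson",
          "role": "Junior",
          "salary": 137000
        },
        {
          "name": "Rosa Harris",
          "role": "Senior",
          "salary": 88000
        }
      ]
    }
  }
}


Path: departments.Design.employees (count)

Navigate:
  -> departments
  -> Design
  -> employees (array, length 2)

2


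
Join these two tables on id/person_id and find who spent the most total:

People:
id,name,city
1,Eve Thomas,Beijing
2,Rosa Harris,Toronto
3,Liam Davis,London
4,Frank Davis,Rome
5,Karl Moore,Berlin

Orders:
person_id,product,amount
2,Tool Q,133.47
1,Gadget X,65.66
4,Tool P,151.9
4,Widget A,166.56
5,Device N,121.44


Join on: people.id = orders.person_id

Joined rows:
  Rosa Harris (Toronto) bought Tool Q for $133.47
  Eve Thomas (Beijing) bought Gadget X for $65.66
  Frank Davis (Rome) bought Tool P for $151.9
  Frank Davis (Rome) bought Widget A for $166.56
  Karl Moore (Berlin) bought Device N for $121.44

Total per person:
  Frank Davis: $318.46
  Rosa Harris: $133.47
  Karl Moore: $121.44
  Eve Thomas: $65.66

Top spender: Frank Davis ($318.46)

Frank Davis ($318.46)


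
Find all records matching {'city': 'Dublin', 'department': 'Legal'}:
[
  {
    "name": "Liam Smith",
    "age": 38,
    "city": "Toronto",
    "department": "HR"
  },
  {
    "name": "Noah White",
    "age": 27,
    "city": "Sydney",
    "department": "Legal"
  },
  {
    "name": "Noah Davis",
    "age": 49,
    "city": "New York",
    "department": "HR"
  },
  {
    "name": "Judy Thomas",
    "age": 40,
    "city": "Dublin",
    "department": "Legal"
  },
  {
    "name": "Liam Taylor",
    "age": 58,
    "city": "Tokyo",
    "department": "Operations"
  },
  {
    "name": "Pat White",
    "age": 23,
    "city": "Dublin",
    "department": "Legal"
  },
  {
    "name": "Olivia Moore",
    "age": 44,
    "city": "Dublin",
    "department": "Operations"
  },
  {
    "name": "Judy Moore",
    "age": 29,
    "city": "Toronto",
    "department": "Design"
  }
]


Search criteria: {'city': 'Dublin', 'department': 'Legal'}

Checking 8 records:
  Liam Smith: {city: Toronto, department: HR}
  Noah White: {city: Sydney, department: Legal}
  Noah Davis: {city: New York, department: HR}
  Judy Thomas: {city: Dublin, department: Legal} <-- MATCH
  Liam Taylor: {city: Tokyo, department: Operations}
  Pat White: {city: Dublin, department: Legal} <-- MATCH
  Olivia Moore: {city: Dublin, department: Operations}
  Judy Moore: {city: Toronto, department: Design}

Matches: ["Judy Thomas", "Pat White"]

["Judy Thomas", "Pat White"]


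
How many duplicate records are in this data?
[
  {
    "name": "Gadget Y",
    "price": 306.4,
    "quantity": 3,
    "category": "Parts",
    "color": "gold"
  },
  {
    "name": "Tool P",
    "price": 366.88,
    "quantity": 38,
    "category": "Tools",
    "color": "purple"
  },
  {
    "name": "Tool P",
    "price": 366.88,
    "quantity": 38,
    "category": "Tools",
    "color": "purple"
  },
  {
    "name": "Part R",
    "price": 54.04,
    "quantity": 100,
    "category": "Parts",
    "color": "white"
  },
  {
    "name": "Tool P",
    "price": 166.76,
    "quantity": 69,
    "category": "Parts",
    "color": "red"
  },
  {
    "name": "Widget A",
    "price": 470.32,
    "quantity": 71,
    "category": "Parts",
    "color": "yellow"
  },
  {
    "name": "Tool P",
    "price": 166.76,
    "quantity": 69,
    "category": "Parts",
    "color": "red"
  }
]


Checking 7 records for duplicates:

  Row 1: Gadget Y ($306.4, qty 3)
  Row 2: Tool P ($366.88, qty 38)
  Row 3: Tool P ($366.88, qty 38) <-- DUPLICATE
  Row 4: Part R ($54.04, qty 100)
  Row 5: Tool P ($166.76, qty 69)
  Row 6: Widget A ($470.32, qty 71)
  Row 7: Tool P ($166.76, qty 69) <-- DUPLICATE

Duplicates found: 2
Unique records: 5

2 duplicates, 5 unique
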